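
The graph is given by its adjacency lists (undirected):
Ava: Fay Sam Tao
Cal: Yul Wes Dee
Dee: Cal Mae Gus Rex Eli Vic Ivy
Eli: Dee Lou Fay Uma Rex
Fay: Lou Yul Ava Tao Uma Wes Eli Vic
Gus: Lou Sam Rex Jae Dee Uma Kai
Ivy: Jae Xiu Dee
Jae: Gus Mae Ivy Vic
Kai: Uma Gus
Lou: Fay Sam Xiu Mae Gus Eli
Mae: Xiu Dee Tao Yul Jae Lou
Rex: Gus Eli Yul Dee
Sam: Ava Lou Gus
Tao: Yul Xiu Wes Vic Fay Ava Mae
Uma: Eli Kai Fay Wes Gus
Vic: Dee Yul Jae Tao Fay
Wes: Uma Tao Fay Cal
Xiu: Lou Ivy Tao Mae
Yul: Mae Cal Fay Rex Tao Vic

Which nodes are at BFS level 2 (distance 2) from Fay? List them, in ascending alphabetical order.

Level 0: Fay
Level 1: Ava, Eli, Lou, Tao, Uma, Vic, Wes, Yul
Level 2: Cal, Dee, Gus, Jae, Kai, Mae, Rex, Sam, Xiu
Level 3: Ivy

Cal, Dee, Gus, Jae, Kai, Mae, Rex, Sam, Xiu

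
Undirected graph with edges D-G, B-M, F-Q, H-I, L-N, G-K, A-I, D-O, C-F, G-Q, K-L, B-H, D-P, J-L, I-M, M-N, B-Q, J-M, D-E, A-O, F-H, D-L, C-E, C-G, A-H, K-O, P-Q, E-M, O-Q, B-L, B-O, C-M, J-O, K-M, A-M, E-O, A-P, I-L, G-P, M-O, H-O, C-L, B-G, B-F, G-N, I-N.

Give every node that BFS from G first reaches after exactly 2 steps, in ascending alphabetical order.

Level 0: G
Level 1: B, C, D, K, N, P, Q
Level 2: A, E, F, H, I, L, M, O
Level 3: J

A, E, F, H, I, L, M, O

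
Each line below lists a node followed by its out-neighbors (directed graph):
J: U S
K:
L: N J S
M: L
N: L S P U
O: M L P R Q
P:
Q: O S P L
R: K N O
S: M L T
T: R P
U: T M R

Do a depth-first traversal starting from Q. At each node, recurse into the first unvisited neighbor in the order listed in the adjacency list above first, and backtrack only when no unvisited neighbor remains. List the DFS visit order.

Visit Q
Q → O
O → M
M → L
L → N
N → S
S → T
T → R
R → K
T → P
N → U
L → J

Q O M L N S T R K P U J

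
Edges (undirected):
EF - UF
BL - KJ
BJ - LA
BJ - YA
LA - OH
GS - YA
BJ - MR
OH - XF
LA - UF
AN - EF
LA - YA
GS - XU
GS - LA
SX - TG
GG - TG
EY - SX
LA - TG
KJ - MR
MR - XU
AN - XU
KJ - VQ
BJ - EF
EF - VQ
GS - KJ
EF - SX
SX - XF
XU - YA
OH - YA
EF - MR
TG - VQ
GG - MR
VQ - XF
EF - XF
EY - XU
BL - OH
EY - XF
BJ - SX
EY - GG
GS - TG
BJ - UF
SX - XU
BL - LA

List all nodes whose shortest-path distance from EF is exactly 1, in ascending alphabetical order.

AN, BJ, MR, SX, UF, VQ, XF

Level 0: EF
Level 1: AN, BJ, MR, SX, UF, VQ, XF
Level 2: EY, GG, KJ, LA, OH, TG, XU, YA
Level 3: BL, GS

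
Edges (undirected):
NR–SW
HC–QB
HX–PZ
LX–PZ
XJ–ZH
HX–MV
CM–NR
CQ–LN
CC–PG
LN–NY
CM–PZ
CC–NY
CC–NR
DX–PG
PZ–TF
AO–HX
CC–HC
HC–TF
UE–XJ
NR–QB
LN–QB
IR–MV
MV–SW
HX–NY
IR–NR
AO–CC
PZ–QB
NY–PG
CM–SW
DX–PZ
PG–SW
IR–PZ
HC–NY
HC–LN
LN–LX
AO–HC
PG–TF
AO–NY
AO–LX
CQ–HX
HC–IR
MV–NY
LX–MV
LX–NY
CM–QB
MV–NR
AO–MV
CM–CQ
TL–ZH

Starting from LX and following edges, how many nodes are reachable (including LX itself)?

BFS from LX visits: LX, AO, LN, MV, NY, PZ, CC, HC, HX, CQ, QB, IR, NR, SW, PG, CM, DX, TF
Reachable nodes: 18 of 22 total.

18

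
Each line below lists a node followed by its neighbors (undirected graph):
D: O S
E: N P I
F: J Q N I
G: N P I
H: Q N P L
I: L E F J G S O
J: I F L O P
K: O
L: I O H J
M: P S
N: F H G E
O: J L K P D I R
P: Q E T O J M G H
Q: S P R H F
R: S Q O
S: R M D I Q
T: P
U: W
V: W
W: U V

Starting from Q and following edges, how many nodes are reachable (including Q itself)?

BFS from Q visits: Q, F, H, P, R, S, I, J, N, L, E, G, M, O, T, D, K
Reachable nodes: 17 of 20 total.

17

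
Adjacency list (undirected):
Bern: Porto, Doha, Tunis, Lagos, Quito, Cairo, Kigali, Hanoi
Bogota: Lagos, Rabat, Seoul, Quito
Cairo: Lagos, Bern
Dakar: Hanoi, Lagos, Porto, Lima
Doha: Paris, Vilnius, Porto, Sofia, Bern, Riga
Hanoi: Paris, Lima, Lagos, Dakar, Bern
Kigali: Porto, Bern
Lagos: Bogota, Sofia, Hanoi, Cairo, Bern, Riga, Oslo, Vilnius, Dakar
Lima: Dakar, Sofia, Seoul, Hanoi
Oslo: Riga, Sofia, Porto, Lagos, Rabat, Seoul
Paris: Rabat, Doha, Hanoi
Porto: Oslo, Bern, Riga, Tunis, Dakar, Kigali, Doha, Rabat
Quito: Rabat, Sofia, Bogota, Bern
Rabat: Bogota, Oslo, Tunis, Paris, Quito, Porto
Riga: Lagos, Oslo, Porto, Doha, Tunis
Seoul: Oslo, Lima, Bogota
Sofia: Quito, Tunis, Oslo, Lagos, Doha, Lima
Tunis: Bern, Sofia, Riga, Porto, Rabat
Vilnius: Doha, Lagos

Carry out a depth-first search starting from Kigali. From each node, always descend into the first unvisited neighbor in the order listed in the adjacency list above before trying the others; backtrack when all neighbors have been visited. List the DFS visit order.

Visit Kigali
Kigali → Porto
Porto → Oslo
Oslo → Riga
Riga → Lagos
Lagos → Bogota
Bogota → Rabat
Rabat → Tunis
Tunis → Bern
Bern → Doha
Doha → Paris
Paris → Hanoi
Hanoi → Lima
Lima → Dakar
Lima → Sofia
Sofia → Quito
Lima → Seoul
Doha → Vilnius
Bern → Cairo

Kigali Porto Oslo Riga Lagos Bogota Rabat Tunis Bern Doha Paris Hanoi Lima Dakar Sofia Quito Seoul Vilnius Cairo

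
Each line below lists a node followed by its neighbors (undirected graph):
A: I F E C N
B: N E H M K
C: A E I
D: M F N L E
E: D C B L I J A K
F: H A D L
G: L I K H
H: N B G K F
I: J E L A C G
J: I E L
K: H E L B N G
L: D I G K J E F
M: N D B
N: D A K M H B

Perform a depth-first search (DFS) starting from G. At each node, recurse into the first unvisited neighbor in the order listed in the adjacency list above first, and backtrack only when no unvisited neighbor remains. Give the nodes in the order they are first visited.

G L D M N A I J E C B H K F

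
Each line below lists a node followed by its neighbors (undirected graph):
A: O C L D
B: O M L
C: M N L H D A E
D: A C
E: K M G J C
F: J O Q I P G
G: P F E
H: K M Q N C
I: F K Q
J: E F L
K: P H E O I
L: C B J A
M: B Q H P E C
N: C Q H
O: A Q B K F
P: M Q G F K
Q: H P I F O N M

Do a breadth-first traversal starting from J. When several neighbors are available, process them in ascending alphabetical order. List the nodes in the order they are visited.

Visit J; enqueue E, F, L → queue [E, F, L]
Visit E; enqueue C, G, K, M → queue [F, L, C, G, K, M]
Visit F; enqueue I, O, P, Q → queue [L, C, G, K, M, I, O, P, Q]
Visit L; enqueue A, B → queue [C, G, K, M, I, O, P, Q, A, B]
Visit C; enqueue D, H, N → queue [G, K, M, I, O, P, Q, A, B, D, H, N]
Visit G → queue [K, M, I, O, P, Q, A, B, D, H, N]
Visit K → queue [M, I, O, P, Q, A, B, D, H, N]
Visit M → queue [I, O, P, Q, A, B, D, H, N]
Visit I → queue [O, P, Q, A, B, D, H, N]
Visit O → queue [P, Q, A, B, D, H, N]
Visit P → queue [Q, A, B, D, H, N]
Visit Q → queue [A, B, D, H, N]
Visit A → queue [B, D, H, N]
Visit B → queue [D, H, N]
Visit D → queue [H, N]
Visit H → queue [N]
Visit N → queue []

J, E, F, L, C, G, K, M, I, O, P, Q, A, B, D, H, N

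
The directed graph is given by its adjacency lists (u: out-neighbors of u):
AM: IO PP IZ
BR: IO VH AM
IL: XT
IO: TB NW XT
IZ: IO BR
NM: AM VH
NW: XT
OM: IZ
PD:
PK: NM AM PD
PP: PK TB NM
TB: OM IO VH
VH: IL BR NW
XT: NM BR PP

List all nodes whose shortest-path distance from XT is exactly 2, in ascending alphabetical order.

AM, IO, PK, TB, VH

Level 0: XT
Level 1: BR, NM, PP
Level 2: AM, IO, PK, TB, VH
Level 3: IL, IZ, NW, OM, PD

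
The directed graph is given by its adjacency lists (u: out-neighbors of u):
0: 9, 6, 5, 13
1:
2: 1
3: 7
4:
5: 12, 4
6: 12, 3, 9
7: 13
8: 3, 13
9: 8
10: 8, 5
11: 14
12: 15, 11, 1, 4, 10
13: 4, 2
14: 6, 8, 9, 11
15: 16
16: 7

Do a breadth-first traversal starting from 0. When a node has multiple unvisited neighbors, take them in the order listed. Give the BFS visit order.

Visit 0; enqueue 9, 6, 5, 13 → queue [9, 6, 5, 13]
Visit 9; enqueue 8 → queue [6, 5, 13, 8]
Visit 6; enqueue 12, 3 → queue [5, 13, 8, 12, 3]
Visit 5; enqueue 4 → queue [13, 8, 12, 3, 4]
Visit 13; enqueue 2 → queue [8, 12, 3, 4, 2]
Visit 8 → queue [12, 3, 4, 2]
Visit 12; enqueue 15, 11, 1, 10 → queue [3, 4, 2, 15, 11, 1, 10]
Visit 3; enqueue 7 → queue [4, 2, 15, 11, 1, 10, 7]
Visit 4 → queue [2, 15, 11, 1, 10, 7]
Visit 2 → queue [15, 11, 1, 10, 7]
Visit 15; enqueue 16 → queue [11, 1, 10, 7, 16]
Visit 11; enqueue 14 → queue [1, 10, 7, 16, 14]
Visit 1 → queue [10, 7, 16, 14]
Visit 10 → queue [7, 16, 14]
Visit 7 → queue [16, 14]
Visit 16 → queue [14]
Visit 14 → queue []

0 -> 9 -> 6 -> 5 -> 13 -> 8 -> 12 -> 3 -> 4 -> 2 -> 15 -> 11 -> 1 -> 10 -> 7 -> 16 -> 14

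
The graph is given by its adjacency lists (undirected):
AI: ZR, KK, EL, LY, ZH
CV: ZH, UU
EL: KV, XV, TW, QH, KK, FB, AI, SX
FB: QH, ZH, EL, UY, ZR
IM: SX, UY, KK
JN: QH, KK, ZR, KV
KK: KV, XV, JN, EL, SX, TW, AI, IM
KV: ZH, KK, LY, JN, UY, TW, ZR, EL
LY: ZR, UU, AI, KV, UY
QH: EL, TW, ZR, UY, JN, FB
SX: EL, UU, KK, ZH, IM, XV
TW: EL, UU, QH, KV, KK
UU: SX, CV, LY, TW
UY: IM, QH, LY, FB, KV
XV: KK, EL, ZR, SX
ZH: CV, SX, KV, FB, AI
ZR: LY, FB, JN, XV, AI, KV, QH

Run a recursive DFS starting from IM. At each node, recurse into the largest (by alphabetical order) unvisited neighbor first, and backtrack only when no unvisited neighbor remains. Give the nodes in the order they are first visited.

Visit IM
IM → UY
UY → QH
QH → ZR
ZR → XV
XV → SX
SX → ZH
ZH → KV
KV → TW
TW → UU
UU → LY
LY → AI
AI → KK
KK → JN
KK → EL
EL → FB
UU → CV

IM → UY → QH → ZR → XV → SX → ZH → KV → TW → UU → LY → AI → KK → JN → EL → FB → CV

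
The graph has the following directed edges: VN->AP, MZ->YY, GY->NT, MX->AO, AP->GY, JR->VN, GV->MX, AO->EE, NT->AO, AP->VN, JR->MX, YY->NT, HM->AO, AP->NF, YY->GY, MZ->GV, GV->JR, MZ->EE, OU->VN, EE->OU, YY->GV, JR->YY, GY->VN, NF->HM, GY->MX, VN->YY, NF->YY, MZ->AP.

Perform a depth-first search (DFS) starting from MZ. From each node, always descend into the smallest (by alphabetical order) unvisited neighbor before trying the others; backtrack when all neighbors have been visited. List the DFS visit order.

Visit MZ
MZ → AP
AP → GY
GY → MX
MX → AO
AO → EE
EE → OU
OU → VN
VN → YY
YY → GV
GV → JR
YY → NT
AP → NF
NF → HM

MZ -> AP -> GY -> MX -> AO -> EE -> OU -> VN -> YY -> GV -> JR -> NT -> NF -> HM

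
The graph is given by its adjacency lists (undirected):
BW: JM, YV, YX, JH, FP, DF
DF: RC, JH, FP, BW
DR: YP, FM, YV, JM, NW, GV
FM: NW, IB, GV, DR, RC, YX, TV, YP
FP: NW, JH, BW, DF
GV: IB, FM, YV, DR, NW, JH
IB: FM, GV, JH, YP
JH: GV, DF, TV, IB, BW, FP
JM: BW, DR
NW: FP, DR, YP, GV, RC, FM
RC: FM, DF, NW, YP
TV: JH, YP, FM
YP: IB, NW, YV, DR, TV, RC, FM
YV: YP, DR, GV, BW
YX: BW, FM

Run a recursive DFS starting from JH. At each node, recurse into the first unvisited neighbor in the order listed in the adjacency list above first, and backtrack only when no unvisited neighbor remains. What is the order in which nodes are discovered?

JH, GV, IB, FM, NW, FP, BW, JM, DR, YP, YV, TV, RC, DF, YX

Visit JH
JH → GV
GV → IB
IB → FM
FM → NW
NW → FP
FP → BW
BW → JM
JM → DR
DR → YP
YP → YV
YP → TV
YP → RC
RC → DF
BW → YX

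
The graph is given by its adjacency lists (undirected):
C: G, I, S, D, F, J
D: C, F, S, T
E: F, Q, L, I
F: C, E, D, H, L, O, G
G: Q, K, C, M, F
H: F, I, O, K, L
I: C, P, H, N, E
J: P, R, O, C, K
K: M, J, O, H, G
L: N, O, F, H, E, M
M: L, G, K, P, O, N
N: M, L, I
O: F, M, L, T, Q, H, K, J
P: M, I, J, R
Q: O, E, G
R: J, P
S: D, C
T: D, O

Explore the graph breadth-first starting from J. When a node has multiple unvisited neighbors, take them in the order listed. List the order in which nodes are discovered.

J P R O C K M I F L T Q H G S D N E

Visit J; enqueue P, R, O, C, K → queue [P, R, O, C, K]
Visit P; enqueue M, I → queue [R, O, C, K, M, I]
Visit R → queue [O, C, K, M, I]
Visit O; enqueue F, L, T, Q, H → queue [C, K, M, I, F, L, T, Q, H]
Visit C; enqueue G, S, D → queue [K, M, I, F, L, T, Q, H, G, S, D]
Visit K → queue [M, I, F, L, T, Q, H, G, S, D]
Visit M; enqueue N → queue [I, F, L, T, Q, H, G, S, D, N]
Visit I; enqueue E → queue [F, L, T, Q, H, G, S, D, N, E]
Visit F → queue [L, T, Q, H, G, S, D, N, E]
Visit L → queue [T, Q, H, G, S, D, N, E]
Visit T → queue [Q, H, G, S, D, N, E]
Visit Q → queue [H, G, S, D, N, E]
Visit H → queue [G, S, D, N, E]
Visit G → queue [S, D, N, E]
Visit S → queue [D, N, E]
Visit D → queue [N, E]
Visit N → queue [E]
Visit E → queue []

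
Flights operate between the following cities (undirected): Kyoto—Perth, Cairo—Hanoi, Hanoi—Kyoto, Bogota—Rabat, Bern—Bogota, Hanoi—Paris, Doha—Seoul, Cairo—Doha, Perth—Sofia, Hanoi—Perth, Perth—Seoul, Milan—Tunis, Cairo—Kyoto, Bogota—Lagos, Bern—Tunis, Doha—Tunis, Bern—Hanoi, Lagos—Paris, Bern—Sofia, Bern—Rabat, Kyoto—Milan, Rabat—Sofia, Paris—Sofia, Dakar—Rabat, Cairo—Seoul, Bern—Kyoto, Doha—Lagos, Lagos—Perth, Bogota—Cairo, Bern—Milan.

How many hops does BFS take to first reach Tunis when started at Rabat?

2

Level 0: Rabat
Level 1: Bern, Bogota, Dakar, Sofia
Level 2: Cairo, Hanoi, Kyoto, Lagos, Milan, Paris, Perth, Tunis
Level 3: Doha, Seoul
Tunis first appears at level 2.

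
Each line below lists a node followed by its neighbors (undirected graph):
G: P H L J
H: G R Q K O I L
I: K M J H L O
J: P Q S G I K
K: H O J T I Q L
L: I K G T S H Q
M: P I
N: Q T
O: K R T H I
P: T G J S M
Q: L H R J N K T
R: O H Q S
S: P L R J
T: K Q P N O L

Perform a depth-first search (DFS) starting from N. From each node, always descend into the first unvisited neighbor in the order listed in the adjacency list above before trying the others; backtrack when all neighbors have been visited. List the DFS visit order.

Visit N
N → Q
Q → L
L → I
I → K
K → H
H → G
G → P
P → T
T → O
O → R
R → S
S → J
P → M

N, Q, L, I, K, H, G, P, T, O, R, S, J, M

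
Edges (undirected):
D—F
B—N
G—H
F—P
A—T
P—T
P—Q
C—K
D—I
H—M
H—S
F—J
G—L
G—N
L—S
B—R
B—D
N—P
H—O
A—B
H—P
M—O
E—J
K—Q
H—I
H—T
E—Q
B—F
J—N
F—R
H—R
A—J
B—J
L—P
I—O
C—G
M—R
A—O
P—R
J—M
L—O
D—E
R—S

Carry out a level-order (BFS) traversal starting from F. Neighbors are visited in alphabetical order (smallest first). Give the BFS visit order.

Visit F; enqueue B, D, J, P, R → queue [B, D, J, P, R]
Visit B; enqueue A, N → queue [D, J, P, R, A, N]
Visit D; enqueue E, I → queue [J, P, R, A, N, E, I]
Visit J; enqueue M → queue [P, R, A, N, E, I, M]
Visit P; enqueue H, L, Q, T → queue [R, A, N, E, I, M, H, L, Q, T]
Visit R; enqueue S → queue [A, N, E, I, M, H, L, Q, T, S]
Visit A; enqueue O → queue [N, E, I, M, H, L, Q, T, S, O]
Visit N; enqueue G → queue [E, I, M, H, L, Q, T, S, O, G]
Visit E → queue [I, M, H, L, Q, T, S, O, G]
Visit I → queue [M, H, L, Q, T, S, O, G]
Visit M → queue [H, L, Q, T, S, O, G]
Visit H → queue [L, Q, T, S, O, G]
Visit L → queue [Q, T, S, O, G]
Visit Q; enqueue K → queue [T, S, O, G, K]
Visit T → queue [S, O, G, K]
Visit S → queue [O, G, K]
Visit O → queue [G, K]
Visit G; enqueue C → queue [K, C]
Visit K → queue [C]
Visit C → queue []

F → B → D → J → P → R → A → N → E → I → M → H → L → Q → T → S → O → G → K → C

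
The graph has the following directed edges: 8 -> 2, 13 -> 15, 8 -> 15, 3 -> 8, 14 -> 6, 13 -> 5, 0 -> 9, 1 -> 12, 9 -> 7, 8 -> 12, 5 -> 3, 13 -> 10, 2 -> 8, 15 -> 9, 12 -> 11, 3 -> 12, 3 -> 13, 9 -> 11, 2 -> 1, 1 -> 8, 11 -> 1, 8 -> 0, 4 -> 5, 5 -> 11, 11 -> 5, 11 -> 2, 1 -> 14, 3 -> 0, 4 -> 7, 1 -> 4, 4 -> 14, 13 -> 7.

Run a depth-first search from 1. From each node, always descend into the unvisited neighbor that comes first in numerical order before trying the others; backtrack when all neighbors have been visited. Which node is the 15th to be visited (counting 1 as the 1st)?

14

Visit 1
1 → 4
4 → 5
5 → 3
3 → 0
0 → 9
9 → 7
9 → 11
11 → 2
2 → 8
8 → 12
8 → 15
3 → 13
13 → 10
4 → 14
14 → 6

Visit order: 1, 4, 5, 3, 0, 9, 7, 11, 2, 8, 12, 15, 13, 10, 14, 6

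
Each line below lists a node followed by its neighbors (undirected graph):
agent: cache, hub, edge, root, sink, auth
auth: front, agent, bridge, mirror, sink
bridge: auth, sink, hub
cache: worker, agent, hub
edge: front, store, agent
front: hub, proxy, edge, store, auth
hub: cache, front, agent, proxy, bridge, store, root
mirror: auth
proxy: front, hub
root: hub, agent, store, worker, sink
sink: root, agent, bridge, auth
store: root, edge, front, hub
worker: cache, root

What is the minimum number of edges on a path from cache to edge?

Level 0: cache
Level 1: agent, hub, worker
Level 2: auth, bridge, edge, front, proxy, root, sink, store
Level 3: mirror
edge first appears at level 2.

2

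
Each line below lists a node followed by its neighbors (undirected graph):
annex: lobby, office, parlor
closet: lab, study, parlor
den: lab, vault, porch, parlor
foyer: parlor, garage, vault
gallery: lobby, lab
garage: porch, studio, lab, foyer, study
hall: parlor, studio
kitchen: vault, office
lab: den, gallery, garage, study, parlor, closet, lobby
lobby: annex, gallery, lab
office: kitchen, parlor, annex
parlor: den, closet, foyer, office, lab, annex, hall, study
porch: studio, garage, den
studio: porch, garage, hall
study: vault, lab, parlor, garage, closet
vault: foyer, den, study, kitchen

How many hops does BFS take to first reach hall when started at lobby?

3

Level 0: lobby
Level 1: annex, gallery, lab
Level 2: closet, den, garage, office, parlor, study
Level 3: foyer, hall, kitchen, porch, studio, vault
hall first appears at level 3.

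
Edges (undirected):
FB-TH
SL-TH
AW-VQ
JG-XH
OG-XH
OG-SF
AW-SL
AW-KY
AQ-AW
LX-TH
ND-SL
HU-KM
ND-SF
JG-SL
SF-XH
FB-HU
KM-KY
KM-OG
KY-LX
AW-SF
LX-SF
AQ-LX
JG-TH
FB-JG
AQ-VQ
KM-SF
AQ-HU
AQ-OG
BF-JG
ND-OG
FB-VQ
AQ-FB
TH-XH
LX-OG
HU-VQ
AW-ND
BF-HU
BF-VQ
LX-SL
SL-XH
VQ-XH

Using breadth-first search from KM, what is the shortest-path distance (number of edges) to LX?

2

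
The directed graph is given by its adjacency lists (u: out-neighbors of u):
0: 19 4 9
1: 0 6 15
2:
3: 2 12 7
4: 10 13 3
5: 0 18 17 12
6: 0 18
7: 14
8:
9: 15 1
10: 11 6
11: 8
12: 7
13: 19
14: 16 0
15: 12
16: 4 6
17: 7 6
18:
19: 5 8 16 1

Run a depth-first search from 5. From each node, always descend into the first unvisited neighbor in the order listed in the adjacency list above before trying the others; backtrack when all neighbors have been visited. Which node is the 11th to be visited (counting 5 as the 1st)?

13

Visit 5
5 → 0
0 → 19
19 → 8
19 → 16
16 → 4
4 → 10
10 → 11
10 → 6
6 → 18
4 → 13
4 → 3
3 → 2
3 → 12
12 → 7
7 → 14
19 → 1
1 → 15
0 → 9
5 → 17

Visit order: 5, 0, 19, 8, 16, 4, 10, 11, 6, 18, 13, 3, 2, 12, 7, 14, 1, 15, 9, 17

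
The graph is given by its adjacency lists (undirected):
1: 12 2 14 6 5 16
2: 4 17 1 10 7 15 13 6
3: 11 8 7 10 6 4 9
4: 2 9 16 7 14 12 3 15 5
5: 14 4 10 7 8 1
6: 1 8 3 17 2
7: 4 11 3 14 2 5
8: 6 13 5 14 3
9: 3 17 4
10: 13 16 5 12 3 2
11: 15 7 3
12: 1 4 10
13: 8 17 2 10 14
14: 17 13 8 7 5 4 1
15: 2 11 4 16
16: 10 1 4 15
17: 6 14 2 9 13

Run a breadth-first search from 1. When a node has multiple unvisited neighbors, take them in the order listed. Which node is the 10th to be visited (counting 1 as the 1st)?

Visit 1; enqueue 12, 2, 14, 6, 5, 16 → queue [12, 2, 14, 6, 5, 16]
Visit 12; enqueue 4, 10 → queue [2, 14, 6, 5, 16, 4, 10]
Visit 2; enqueue 17, 7, 15, 13 → queue [14, 6, 5, 16, 4, 10, 17, 7, 15, 13]
Visit 14; enqueue 8 → queue [6, 5, 16, 4, 10, 17, 7, 15, 13, 8]
Visit 6; enqueue 3 → queue [5, 16, 4, 10, 17, 7, 15, 13, 8, 3]
Visit 5 → queue [16, 4, 10, 17, 7, 15, 13, 8, 3]
Visit 16 → queue [4, 10, 17, 7, 15, 13, 8, 3]
Visit 4; enqueue 9 → queue [10, 17, 7, 15, 13, 8, 3, 9]
Visit 10 → queue [17, 7, 15, 13, 8, 3, 9]
Visit 17 → queue [7, 15, 13, 8, 3, 9]
Visit 7; enqueue 11 → queue [15, 13, 8, 3, 9, 11]
Visit 15 → queue [13, 8, 3, 9, 11]
Visit 13 → queue [8, 3, 9, 11]
Visit 8 → queue [3, 9, 11]
Visit 3 → queue [9, 11]
Visit 9 → queue [11]
Visit 11 → queue []

Visit order: 1, 12, 2, 14, 6, 5, 16, 4, 10, 17, 7, 15, 13, 8, 3, 9, 11

17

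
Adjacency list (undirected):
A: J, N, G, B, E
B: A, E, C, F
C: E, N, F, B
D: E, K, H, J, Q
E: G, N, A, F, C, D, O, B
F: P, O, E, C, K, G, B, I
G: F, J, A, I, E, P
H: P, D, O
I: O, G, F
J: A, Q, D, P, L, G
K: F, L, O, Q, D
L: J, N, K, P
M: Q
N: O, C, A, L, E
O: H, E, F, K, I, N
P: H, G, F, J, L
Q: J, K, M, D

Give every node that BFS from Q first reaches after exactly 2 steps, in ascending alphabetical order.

Level 0: Q
Level 1: D, J, K, M
Level 2: A, E, F, G, H, L, O, P
Level 3: B, C, I, N

A, E, F, G, H, L, O, P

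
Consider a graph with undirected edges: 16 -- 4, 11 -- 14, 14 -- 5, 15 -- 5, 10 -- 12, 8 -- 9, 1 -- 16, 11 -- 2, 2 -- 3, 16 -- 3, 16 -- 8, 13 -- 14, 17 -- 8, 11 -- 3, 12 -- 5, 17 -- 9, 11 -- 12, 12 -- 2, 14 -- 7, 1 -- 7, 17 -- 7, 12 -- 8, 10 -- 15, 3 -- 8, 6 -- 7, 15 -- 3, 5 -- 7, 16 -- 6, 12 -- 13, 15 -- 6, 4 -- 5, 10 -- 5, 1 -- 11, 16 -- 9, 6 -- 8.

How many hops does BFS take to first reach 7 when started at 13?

Level 0: 13
Level 1: 12, 14
Level 2: 2, 5, 7, 8, 10, 11
Level 3: 1, 3, 4, 6, 9, 15, 16, 17
7 first appears at level 2.

2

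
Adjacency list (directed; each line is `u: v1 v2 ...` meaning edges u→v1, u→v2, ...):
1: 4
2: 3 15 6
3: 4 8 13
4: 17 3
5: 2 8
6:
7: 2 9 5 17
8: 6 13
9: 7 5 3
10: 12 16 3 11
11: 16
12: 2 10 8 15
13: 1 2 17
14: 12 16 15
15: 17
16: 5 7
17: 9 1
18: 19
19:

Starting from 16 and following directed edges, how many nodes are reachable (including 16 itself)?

13

BFS from 16 visits: 16, 7, 5, 17, 9, 2, 8, 1, 3, 15, 6, 13, 4
Reachable nodes: 13 of 19 total.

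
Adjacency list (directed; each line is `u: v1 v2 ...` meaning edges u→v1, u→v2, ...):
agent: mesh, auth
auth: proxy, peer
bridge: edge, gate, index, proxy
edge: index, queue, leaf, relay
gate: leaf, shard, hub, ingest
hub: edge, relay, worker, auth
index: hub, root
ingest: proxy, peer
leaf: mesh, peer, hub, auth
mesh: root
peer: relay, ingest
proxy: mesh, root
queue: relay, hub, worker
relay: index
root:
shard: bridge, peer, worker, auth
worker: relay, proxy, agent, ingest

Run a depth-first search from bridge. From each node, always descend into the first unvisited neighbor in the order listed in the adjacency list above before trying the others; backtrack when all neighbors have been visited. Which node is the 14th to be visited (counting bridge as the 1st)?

Visit bridge
bridge → edge
edge → index
index → hub
hub → relay
hub → worker
worker → proxy
proxy → mesh
mesh → root
worker → agent
agent → auth
auth → peer
peer → ingest
edge → queue
edge → leaf
bridge → gate
gate → shard

Visit order: bridge, edge, index, hub, relay, worker, proxy, mesh, root, agent, auth, peer, ingest, queue, leaf, gate, shard

queue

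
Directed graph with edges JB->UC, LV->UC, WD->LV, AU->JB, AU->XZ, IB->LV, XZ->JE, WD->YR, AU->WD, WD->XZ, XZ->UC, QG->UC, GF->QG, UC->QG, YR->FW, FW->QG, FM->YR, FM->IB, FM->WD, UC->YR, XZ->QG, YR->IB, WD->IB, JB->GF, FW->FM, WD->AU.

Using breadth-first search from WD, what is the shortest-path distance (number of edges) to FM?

Level 0: WD
Level 1: AU, IB, LV, XZ, YR
Level 2: FW, JB, JE, QG, UC
Level 3: FM, GF
FM first appears at level 3.

3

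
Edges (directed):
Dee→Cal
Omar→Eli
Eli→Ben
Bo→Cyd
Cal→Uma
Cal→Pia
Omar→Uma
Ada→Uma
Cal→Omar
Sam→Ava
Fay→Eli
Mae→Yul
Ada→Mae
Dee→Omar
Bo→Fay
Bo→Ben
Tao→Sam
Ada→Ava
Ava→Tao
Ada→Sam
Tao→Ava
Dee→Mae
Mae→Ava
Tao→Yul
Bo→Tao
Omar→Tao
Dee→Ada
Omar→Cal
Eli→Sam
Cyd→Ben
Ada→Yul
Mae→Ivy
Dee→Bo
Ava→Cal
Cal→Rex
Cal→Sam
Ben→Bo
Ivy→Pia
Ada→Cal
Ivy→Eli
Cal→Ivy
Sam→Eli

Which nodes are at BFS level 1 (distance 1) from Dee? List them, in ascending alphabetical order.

Level 0: Dee
Level 1: Ada, Bo, Cal, Mae, Omar
Level 2: Ava, Ben, Cyd, Eli, Fay, Ivy, Pia, Rex, Sam, Tao, Uma, Yul

Ada, Bo, Cal, Mae, Omar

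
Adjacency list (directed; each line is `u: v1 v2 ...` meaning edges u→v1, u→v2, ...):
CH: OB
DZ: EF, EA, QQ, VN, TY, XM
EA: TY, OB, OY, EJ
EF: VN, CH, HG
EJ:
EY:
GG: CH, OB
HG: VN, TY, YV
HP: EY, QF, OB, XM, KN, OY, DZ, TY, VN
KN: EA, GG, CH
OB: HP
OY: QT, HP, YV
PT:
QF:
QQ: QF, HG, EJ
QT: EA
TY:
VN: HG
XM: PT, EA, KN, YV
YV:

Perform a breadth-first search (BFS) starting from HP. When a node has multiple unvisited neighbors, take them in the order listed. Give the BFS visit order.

HP, EY, QF, OB, XM, KN, OY, DZ, TY, VN, PT, EA, YV, GG, CH, QT, EF, QQ, HG, EJ

Visit HP; enqueue EY, QF, OB, XM, KN, OY, DZ, TY, VN → queue [EY, QF, OB, XM, KN, OY, DZ, TY, VN]
Visit EY → queue [QF, OB, XM, KN, OY, DZ, TY, VN]
Visit QF → queue [OB, XM, KN, OY, DZ, TY, VN]
Visit OB → queue [XM, KN, OY, DZ, TY, VN]
Visit XM; enqueue PT, EA, YV → queue [KN, OY, DZ, TY, VN, PT, EA, YV]
Visit KN; enqueue GG, CH → queue [OY, DZ, TY, VN, PT, EA, YV, GG, CH]
Visit OY; enqueue QT → queue [DZ, TY, VN, PT, EA, YV, GG, CH, QT]
Visit DZ; enqueue EF, QQ → queue [TY, VN, PT, EA, YV, GG, CH, QT, EF, QQ]
Visit TY → queue [VN, PT, EA, YV, GG, CH, QT, EF, QQ]
Visit VN; enqueue HG → queue [PT, EA, YV, GG, CH, QT, EF, QQ, HG]
Visit PT → queue [EA, YV, GG, CH, QT, EF, QQ, HG]
Visit EA; enqueue EJ → queue [YV, GG, CH, QT, EF, QQ, HG, EJ]
Visit YV → queue [GG, CH, QT, EF, QQ, HG, EJ]
Visit GG → queue [CH, QT, EF, QQ, HG, EJ]
Visit CH → queue [QT, EF, QQ, HG, EJ]
Visit QT → queue [EF, QQ, HG, EJ]
Visit EF → queue [QQ, HG, EJ]
Visit QQ → queue [HG, EJ]
Visit HG → queue [EJ]
Visit EJ → queue []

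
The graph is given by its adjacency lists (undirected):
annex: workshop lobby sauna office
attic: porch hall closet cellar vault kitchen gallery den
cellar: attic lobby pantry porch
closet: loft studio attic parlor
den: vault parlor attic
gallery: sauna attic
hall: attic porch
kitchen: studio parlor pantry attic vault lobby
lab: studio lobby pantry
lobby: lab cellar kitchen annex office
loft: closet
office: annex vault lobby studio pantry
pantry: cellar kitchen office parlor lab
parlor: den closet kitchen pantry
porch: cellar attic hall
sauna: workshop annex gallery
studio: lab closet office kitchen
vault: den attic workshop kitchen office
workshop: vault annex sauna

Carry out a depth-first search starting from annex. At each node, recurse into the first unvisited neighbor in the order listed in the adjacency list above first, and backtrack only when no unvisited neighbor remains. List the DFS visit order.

annex, workshop, vault, den, parlor, closet, loft, studio, lab, lobby, cellar, attic, porch, hall, kitchen, pantry, office, gallery, sauna

Visit annex
annex → workshop
workshop → vault
vault → den
den → parlor
parlor → closet
closet → loft
closet → studio
studio → lab
lab → lobby
lobby → cellar
cellar → attic
attic → porch
porch → hall
attic → kitchen
kitchen → pantry
pantry → office
attic → gallery
gallery → sauna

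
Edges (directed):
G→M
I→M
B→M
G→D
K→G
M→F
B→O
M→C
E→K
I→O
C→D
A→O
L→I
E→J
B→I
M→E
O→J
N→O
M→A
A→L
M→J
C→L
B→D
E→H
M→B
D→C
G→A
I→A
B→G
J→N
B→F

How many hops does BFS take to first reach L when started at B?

Level 0: B
Level 1: D, F, G, I, M, O
Level 2: A, C, E, J
Level 3: H, K, L, N
L first appears at level 3.

3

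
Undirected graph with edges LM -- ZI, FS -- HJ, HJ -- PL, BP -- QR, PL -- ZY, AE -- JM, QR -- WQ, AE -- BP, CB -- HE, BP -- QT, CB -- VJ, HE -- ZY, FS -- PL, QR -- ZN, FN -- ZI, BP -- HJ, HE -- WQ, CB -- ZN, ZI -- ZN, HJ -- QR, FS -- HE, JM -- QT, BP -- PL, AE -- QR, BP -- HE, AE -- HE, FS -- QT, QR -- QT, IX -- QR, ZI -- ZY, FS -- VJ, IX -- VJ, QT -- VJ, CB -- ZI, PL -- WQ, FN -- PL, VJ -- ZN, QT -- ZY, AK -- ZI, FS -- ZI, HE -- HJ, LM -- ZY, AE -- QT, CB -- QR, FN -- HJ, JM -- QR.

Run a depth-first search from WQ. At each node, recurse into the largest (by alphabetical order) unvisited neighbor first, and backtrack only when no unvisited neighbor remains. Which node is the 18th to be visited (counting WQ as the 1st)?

Visit WQ
WQ → QR
QR → ZN
ZN → ZI
ZI → ZY
ZY → QT
QT → VJ
VJ → IX
VJ → FS
FS → PL
PL → HJ
HJ → HE
HE → CB
HE → BP
BP → AE
AE → JM
HJ → FN
ZY → LM
ZI → AK

Visit order: WQ, QR, ZN, ZI, ZY, QT, VJ, IX, FS, PL, HJ, HE, CB, BP, AE, JM, FN, LM, AK

LM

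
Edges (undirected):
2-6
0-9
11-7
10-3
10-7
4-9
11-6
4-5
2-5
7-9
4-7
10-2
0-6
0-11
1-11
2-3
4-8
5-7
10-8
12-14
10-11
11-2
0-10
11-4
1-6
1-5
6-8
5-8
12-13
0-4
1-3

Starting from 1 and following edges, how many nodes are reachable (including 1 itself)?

BFS from 1 visits: 1, 11, 6, 5, 3, 10, 7, 4, 2, 0, 8, 9
Reachable nodes: 12 of 15 total.

12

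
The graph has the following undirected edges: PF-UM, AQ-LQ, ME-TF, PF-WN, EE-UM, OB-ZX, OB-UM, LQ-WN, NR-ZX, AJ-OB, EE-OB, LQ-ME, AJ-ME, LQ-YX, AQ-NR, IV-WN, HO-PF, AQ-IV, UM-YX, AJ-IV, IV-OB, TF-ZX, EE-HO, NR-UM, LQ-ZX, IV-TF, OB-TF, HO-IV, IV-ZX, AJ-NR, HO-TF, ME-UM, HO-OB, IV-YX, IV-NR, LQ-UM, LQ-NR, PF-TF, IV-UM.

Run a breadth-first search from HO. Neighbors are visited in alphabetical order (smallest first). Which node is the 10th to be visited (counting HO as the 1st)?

NR

Visit HO; enqueue EE, IV, OB, PF, TF → queue [EE, IV, OB, PF, TF]
Visit EE; enqueue UM → queue [IV, OB, PF, TF, UM]
Visit IV; enqueue AJ, AQ, NR, WN, YX, ZX → queue [OB, PF, TF, UM, AJ, AQ, NR, WN, YX, ZX]
Visit OB → queue [PF, TF, UM, AJ, AQ, NR, WN, YX, ZX]
Visit PF → queue [TF, UM, AJ, AQ, NR, WN, YX, ZX]
Visit TF; enqueue ME → queue [UM, AJ, AQ, NR, WN, YX, ZX, ME]
Visit UM; enqueue LQ → queue [AJ, AQ, NR, WN, YX, ZX, ME, LQ]
Visit AJ → queue [AQ, NR, WN, YX, ZX, ME, LQ]
Visit AQ → queue [NR, WN, YX, ZX, ME, LQ]
Visit NR → queue [WN, YX, ZX, ME, LQ]
Visit WN → queue [YX, ZX, ME, LQ]
Visit YX → queue [ZX, ME, LQ]
Visit ZX → queue [ME, LQ]
Visit ME → queue [LQ]
Visit LQ → queue []

Visit order: HO, EE, IV, OB, PF, TF, UM, AJ, AQ, NR, WN, YX, ZX, ME, LQ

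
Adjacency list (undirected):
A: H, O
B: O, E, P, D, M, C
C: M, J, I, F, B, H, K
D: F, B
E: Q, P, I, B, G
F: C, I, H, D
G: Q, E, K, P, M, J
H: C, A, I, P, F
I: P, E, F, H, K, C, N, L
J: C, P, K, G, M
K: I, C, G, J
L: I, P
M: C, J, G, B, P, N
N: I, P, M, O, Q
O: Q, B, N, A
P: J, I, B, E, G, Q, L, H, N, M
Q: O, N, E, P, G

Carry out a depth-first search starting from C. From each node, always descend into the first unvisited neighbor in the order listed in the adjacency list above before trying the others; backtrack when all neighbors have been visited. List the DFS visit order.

C M J P I E Q O B D F H A N G K L

Visit C
C → M
M → J
J → P
P → I
I → E
E → Q
Q → O
O → B
B → D
D → F
F → H
H → A
O → N
Q → G
G → K
I → L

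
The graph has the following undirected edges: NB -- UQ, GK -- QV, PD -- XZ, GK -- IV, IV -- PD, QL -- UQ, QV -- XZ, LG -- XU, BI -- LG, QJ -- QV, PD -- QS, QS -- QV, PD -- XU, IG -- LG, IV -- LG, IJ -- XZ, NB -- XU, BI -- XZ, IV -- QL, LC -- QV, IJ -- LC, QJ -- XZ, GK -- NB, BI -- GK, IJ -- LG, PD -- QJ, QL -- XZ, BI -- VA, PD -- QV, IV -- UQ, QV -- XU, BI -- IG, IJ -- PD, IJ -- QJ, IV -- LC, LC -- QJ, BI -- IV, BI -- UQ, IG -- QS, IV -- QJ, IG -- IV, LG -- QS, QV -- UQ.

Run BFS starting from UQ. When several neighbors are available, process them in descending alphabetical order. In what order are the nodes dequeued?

UQ, QV, QL, NB, IV, BI, XZ, XU, QS, QJ, PD, LC, GK, LG, IG, VA, IJ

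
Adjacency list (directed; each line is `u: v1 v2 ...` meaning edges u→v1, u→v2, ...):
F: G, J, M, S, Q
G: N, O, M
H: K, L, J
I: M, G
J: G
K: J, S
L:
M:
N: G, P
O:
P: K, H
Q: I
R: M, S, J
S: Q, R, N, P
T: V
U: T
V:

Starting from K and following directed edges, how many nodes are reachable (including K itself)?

13

BFS from K visits: K, J, S, G, Q, R, N, P, O, M, I, H, L
Reachable nodes: 13 of 17 total.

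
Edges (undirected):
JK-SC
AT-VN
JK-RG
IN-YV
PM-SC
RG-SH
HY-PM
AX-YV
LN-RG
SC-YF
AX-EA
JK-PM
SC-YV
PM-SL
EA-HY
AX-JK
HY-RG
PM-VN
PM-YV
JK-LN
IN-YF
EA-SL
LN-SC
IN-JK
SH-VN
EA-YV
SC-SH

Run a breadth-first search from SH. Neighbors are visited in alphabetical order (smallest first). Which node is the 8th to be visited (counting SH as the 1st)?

PM

Visit SH; enqueue RG, SC, VN → queue [RG, SC, VN]
Visit RG; enqueue HY, JK, LN → queue [SC, VN, HY, JK, LN]
Visit SC; enqueue PM, YF, YV → queue [VN, HY, JK, LN, PM, YF, YV]
Visit VN; enqueue AT → queue [HY, JK, LN, PM, YF, YV, AT]
Visit HY; enqueue EA → queue [JK, LN, PM, YF, YV, AT, EA]
Visit JK; enqueue AX, IN → queue [LN, PM, YF, YV, AT, EA, AX, IN]
Visit LN → queue [PM, YF, YV, AT, EA, AX, IN]
Visit PM; enqueue SL → queue [YF, YV, AT, EA, AX, IN, SL]
Visit YF → queue [YV, AT, EA, AX, IN, SL]
Visit YV → queue [AT, EA, AX, IN, SL]
Visit AT → queue [EA, AX, IN, SL]
Visit EA → queue [AX, IN, SL]
Visit AX → queue [IN, SL]
Visit IN → queue [SL]
Visit SL → queue []

Visit order: SH, RG, SC, VN, HY, JK, LN, PM, YF, YV, AT, EA, AX, IN, SL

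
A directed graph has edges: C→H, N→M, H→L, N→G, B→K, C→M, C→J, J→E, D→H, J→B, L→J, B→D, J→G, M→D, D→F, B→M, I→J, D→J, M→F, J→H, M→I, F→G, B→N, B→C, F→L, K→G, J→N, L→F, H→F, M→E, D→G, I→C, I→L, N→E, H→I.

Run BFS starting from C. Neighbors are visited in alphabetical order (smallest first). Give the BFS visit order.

Visit C; enqueue H, J, M → queue [H, J, M]
Visit H; enqueue F, I, L → queue [J, M, F, I, L]
Visit J; enqueue B, E, G, N → queue [M, F, I, L, B, E, G, N]
Visit M; enqueue D → queue [F, I, L, B, E, G, N, D]
Visit F → queue [I, L, B, E, G, N, D]
Visit I → queue [L, B, E, G, N, D]
Visit L → queue [B, E, G, N, D]
Visit B; enqueue K → queue [E, G, N, D, K]
Visit E → queue [G, N, D, K]
Visit G → queue [N, D, K]
Visit N → queue [D, K]
Visit D → queue [K]
Visit K → queue []

C H J M F I L B E G N D K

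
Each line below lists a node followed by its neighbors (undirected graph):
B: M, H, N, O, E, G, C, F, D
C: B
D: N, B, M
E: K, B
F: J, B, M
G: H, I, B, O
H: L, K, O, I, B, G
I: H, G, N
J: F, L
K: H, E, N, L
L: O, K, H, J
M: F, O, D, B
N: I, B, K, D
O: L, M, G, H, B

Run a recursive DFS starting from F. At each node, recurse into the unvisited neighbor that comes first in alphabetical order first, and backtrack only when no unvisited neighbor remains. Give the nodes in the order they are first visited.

F → B → C → D → M → O → G → H → I → N → K → E → L → J

Visit F
F → B
B → C
B → D
D → M
M → O
O → G
G → H
H → I
I → N
N → K
K → E
K → L
L → J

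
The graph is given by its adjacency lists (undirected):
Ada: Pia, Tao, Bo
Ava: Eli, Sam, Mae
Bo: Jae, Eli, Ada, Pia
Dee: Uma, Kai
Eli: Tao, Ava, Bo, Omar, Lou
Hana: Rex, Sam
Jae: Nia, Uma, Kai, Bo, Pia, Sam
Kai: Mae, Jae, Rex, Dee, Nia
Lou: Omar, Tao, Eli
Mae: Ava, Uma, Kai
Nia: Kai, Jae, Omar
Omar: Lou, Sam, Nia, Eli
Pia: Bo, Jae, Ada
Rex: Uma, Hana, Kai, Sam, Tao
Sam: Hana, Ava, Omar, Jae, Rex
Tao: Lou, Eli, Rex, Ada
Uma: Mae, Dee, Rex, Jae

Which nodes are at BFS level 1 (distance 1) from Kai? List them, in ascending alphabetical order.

Dee, Jae, Mae, Nia, Rex

Level 0: Kai
Level 1: Dee, Jae, Mae, Nia, Rex
Level 2: Ava, Bo, Hana, Omar, Pia, Sam, Tao, Uma
Level 3: Ada, Eli, Lou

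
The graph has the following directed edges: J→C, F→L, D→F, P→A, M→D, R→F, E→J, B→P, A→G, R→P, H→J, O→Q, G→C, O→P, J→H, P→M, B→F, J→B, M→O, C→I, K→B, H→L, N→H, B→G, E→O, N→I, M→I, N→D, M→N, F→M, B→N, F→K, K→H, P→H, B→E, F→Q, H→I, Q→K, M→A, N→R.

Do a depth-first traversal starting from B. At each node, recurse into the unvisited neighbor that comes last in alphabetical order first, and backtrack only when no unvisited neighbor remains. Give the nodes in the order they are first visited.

B, P, M, O, Q, K, H, L, J, C, I, N, R, F, D, A, G, E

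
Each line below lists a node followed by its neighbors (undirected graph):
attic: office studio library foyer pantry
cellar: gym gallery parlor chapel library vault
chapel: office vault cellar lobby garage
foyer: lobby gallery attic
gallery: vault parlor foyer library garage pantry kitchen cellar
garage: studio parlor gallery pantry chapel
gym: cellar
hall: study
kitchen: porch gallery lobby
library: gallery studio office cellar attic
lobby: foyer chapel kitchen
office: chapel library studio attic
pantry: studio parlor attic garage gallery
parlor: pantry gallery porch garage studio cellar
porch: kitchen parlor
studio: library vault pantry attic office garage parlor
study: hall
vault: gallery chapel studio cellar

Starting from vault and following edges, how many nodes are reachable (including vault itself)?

16

BFS from vault visits: vault, cellar, chapel, gallery, studio, gym, library, parlor, garage, lobby, office, foyer, kitchen, pantry, attic, porch
Reachable nodes: 16 of 18 total.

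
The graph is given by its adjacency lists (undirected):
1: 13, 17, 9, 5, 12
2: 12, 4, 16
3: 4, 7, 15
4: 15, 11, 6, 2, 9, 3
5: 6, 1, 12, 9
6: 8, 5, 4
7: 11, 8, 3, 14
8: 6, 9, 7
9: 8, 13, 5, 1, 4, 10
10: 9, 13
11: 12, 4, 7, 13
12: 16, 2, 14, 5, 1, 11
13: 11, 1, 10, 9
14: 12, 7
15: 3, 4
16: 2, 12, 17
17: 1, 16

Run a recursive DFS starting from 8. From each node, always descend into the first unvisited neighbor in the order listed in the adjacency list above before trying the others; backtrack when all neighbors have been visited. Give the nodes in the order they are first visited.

Visit 8
8 → 6
6 → 5
5 → 1
1 → 13
13 → 11
11 → 12
12 → 16
16 → 2
2 → 4
4 → 15
15 → 3
3 → 7
7 → 14
4 → 9
9 → 10
16 → 17

8 6 5 1 13 11 12 16 2 4 15 3 7 14 9 10 17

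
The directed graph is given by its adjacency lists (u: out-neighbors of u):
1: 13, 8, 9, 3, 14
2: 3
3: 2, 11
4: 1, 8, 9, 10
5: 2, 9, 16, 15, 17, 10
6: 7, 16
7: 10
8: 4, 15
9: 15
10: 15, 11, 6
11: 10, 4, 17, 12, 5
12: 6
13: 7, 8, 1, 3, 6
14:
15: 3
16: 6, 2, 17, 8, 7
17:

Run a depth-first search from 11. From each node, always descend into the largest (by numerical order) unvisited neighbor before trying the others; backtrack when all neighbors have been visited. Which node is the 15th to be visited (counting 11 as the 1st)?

13

Visit 11
11 → 17
11 → 12
12 → 6
6 → 16
16 → 8
8 → 15
15 → 3
3 → 2
8 → 4
4 → 10
4 → 9
4 → 1
1 → 14
1 → 13
13 → 7
11 → 5

Visit order: 11, 17, 12, 6, 16, 8, 15, 3, 2, 4, 10, 9, 1, 14, 13, 7, 5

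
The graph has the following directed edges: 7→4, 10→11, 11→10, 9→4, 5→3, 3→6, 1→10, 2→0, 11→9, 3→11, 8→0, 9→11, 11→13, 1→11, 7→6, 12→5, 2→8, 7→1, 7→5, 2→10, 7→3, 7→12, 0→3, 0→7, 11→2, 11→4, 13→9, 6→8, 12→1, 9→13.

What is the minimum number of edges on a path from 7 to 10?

Level 0: 7
Level 1: 1, 3, 4, 5, 6, 12
Level 2: 8, 10, 11
Level 3: 0, 2, 9, 13
10 first appears at level 2.

2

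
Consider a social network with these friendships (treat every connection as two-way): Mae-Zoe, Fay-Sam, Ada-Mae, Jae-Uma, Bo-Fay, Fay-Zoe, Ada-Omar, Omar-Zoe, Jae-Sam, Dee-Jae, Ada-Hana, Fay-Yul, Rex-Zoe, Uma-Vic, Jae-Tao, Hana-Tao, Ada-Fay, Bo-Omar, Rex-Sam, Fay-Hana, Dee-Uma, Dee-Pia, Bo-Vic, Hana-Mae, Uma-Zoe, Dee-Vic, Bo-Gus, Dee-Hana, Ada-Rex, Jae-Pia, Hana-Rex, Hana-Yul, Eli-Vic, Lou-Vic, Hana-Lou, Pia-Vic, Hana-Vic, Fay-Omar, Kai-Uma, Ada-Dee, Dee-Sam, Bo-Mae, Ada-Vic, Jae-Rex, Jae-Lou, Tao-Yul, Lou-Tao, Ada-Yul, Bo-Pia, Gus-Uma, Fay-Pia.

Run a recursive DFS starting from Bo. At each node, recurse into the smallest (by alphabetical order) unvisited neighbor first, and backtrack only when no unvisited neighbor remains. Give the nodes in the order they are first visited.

Visit Bo
Bo → Fay
Fay → Ada
Ada → Dee
Dee → Hana
Hana → Lou
Lou → Jae
Jae → Pia
Pia → Vic
Vic → Eli
Vic → Uma
Uma → Gus
Uma → Kai
Uma → Zoe
Zoe → Mae
Zoe → Omar
Zoe → Rex
Rex → Sam
Jae → Tao
Tao → Yul

Bo -> Fay -> Ada -> Dee -> Hana -> Lou -> Jae -> Pia -> Vic -> Eli -> Uma -> Gus -> Kai -> Zoe -> Mae -> Omar -> Rex -> Sam -> Tao -> Yul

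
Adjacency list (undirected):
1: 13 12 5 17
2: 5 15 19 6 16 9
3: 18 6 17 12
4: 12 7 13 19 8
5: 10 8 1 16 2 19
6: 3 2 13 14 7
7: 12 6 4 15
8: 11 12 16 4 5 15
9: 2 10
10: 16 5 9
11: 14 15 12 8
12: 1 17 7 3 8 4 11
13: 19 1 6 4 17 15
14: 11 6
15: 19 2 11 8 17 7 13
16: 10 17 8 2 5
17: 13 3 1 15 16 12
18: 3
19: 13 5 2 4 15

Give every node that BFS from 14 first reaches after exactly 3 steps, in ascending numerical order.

1, 4, 5, 9, 16, 17, 18, 19

Level 0: 14
Level 1: 6, 11
Level 2: 2, 3, 7, 8, 12, 13, 15
Level 3: 1, 4, 5, 9, 16, 17, 18, 19
Level 4: 10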